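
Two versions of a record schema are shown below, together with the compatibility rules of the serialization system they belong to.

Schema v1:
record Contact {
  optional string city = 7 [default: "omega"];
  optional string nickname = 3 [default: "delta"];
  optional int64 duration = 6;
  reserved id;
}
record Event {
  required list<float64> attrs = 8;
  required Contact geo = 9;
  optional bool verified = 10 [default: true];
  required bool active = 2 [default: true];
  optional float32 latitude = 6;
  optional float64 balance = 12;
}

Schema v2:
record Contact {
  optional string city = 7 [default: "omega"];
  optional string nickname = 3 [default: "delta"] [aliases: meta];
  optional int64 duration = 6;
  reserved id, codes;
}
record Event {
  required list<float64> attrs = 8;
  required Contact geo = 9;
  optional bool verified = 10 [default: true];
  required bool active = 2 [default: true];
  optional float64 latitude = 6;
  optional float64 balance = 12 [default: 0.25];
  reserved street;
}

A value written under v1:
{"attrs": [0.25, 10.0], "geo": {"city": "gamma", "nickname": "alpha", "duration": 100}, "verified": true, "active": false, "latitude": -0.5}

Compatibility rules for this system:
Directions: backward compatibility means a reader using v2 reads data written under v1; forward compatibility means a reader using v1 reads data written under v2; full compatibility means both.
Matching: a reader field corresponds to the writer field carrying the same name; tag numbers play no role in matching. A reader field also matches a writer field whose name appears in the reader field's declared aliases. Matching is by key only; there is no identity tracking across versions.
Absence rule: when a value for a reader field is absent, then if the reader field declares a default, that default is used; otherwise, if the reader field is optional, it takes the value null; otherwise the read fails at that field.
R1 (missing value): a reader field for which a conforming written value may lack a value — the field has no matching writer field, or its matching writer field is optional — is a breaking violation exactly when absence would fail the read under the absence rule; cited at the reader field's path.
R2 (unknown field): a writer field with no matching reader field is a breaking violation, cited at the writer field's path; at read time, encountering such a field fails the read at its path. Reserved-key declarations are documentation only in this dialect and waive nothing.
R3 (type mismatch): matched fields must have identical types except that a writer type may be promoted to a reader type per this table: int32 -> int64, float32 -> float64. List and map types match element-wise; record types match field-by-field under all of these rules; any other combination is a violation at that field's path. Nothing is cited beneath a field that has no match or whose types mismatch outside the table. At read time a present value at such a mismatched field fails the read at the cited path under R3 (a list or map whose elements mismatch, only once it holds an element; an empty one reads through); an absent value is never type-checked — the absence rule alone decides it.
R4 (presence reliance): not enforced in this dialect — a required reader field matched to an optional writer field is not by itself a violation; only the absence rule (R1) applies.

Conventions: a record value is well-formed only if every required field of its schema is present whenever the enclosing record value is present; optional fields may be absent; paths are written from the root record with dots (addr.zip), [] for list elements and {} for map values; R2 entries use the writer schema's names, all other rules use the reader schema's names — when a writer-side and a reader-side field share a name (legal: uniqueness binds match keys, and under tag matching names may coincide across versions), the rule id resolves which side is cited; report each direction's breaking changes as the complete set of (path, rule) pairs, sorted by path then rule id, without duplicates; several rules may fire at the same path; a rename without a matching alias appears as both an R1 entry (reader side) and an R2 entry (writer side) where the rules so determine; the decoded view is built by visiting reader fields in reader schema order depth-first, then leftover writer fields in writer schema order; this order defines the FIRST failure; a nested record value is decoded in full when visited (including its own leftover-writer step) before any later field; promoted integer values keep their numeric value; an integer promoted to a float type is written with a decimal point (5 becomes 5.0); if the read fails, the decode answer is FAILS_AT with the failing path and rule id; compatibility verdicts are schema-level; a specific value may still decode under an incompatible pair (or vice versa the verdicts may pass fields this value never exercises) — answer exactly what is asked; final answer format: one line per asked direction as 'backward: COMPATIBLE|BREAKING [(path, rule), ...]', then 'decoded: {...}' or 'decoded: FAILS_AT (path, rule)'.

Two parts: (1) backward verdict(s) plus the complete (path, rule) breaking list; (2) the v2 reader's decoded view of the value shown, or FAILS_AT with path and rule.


backward: COMPATIBLE []; decoded: {"attrs": [0.25, 10.0], "geo": {"city": "gamma", "nickname": "alpha", "duration": 100}, "verified": true, "active": false, "latitude": -0.5, "balance": 0.25}

in Event below, arrows point writer -> reader
backward pass over Event, reader schema v2, writer schema v1:
  attrs: paired with writer attrs (list<float64> -> list<float64>; writer required)
  geo: paired with writer geo (Contact -> Contact; writer required)
  verified: paired with writer verified (bool -> bool; writer optional)
  active: paired with writer active (bool -> bool; writer required)
  latitude: paired with writer latitude (float32 -> float64; writer optional)
  balance: paired with writer balance (float64 -> float64; writer optional)
  geo.city: paired with writer geo.city (string -> string; writer optional)
  geo.nickname: paired with writer geo.nickname (string -> string; writer optional)
  geo.duration: paired with writer geo.duration (int64 -> int64; writer optional)
  => backward verdict for Event: COMPATIBLE, no violations
decode walk for Event under reader schema v2:
  attrs := [0.25, 10.0]
  geo.city := "gamma"
  geo.nickname := "alpha"
  geo.duration := 100
  verified := true
  active := false
  latitude := -0.5 (float32 -> float64)
  balance := 0.25 (absent -> default)
  => decoded: {"attrs": [0.25, 10.0], "geo": {"city": "gamma", "nickname": "alpha", "duration": 100}, "verified": true, "active": false, "latitude": -0.5, "balance": 0.25}
the rest of the Event diff is inert for this question:
  field latitude in record Event: type float32 changed to float64 -> fires only in the forward direction of Event, which is not asked here


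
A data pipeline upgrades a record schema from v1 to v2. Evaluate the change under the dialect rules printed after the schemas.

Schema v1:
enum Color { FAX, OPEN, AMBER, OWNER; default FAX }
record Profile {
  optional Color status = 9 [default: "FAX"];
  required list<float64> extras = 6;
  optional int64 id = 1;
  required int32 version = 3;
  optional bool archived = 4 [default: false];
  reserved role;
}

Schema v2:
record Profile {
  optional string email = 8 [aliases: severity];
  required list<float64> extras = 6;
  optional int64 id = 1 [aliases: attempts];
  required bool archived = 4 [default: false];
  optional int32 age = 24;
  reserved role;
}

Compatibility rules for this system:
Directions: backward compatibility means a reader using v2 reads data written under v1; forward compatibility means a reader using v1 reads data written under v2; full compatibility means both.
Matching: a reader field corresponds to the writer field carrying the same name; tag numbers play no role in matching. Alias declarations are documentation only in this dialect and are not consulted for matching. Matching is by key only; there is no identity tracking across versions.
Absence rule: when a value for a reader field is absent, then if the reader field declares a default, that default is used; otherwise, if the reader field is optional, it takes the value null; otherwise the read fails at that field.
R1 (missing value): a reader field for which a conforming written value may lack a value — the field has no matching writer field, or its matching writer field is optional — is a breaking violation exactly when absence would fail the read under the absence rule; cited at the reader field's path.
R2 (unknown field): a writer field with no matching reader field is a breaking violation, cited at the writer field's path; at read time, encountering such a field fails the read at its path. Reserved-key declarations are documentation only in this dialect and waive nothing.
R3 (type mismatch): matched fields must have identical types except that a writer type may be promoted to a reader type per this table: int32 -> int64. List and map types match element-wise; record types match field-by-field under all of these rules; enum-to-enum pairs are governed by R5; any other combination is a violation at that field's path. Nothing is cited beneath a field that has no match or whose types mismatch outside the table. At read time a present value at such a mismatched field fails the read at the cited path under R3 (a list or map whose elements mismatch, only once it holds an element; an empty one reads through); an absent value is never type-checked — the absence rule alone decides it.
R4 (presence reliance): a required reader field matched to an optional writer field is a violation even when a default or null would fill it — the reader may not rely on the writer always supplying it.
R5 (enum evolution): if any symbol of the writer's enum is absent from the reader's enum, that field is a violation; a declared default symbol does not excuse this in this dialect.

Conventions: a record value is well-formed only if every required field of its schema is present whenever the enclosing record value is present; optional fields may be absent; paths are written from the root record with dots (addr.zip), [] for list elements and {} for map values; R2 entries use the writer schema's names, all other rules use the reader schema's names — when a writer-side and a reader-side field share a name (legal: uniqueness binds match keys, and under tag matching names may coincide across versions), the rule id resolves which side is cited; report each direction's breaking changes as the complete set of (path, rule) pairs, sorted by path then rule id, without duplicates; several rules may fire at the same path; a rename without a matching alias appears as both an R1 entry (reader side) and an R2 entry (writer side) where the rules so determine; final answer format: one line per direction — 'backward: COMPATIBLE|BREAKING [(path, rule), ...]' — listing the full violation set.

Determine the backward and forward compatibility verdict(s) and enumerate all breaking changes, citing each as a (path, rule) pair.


backward: BREAKING [(archived, R4), (status, R2), (version, R2)]; forward: BREAKING [(age, R2), (email, R2), (version, R1)]

the writer's type comes first in each Profile pair
checking backward for Profile: reader v2 against writer v1:
  no writer field matches reader email
  extras <- extras (list<float64> -> list<float64>, writer required)
  id <- id (int64 -> int64, writer optional)
  archived <- archived (bool -> bool, writer optional)
  no writer field matches reader age
  status (writer side), unknown to reader
  version (writer side), unknown to reader
  R4 fires at archived
  R2 fires at status
  R2 fires at version
  => backward: BREAKING (3)
checking forward for Profile: reader v1 against writer v2:
  no writer field matches reader status
  extras <- extras (list<float64> -> list<float64>, writer required)
  id <- id (int64 -> int64, writer optional)
  no writer field matches reader version
  archived <- archived (bool -> bool, writer required)
  email (writer side), unknown to reader
  age (writer side), unknown to reader
  R2 fires at age
  R2 fires at email
  R1 fires at version
  => forward: BREAKING (3)


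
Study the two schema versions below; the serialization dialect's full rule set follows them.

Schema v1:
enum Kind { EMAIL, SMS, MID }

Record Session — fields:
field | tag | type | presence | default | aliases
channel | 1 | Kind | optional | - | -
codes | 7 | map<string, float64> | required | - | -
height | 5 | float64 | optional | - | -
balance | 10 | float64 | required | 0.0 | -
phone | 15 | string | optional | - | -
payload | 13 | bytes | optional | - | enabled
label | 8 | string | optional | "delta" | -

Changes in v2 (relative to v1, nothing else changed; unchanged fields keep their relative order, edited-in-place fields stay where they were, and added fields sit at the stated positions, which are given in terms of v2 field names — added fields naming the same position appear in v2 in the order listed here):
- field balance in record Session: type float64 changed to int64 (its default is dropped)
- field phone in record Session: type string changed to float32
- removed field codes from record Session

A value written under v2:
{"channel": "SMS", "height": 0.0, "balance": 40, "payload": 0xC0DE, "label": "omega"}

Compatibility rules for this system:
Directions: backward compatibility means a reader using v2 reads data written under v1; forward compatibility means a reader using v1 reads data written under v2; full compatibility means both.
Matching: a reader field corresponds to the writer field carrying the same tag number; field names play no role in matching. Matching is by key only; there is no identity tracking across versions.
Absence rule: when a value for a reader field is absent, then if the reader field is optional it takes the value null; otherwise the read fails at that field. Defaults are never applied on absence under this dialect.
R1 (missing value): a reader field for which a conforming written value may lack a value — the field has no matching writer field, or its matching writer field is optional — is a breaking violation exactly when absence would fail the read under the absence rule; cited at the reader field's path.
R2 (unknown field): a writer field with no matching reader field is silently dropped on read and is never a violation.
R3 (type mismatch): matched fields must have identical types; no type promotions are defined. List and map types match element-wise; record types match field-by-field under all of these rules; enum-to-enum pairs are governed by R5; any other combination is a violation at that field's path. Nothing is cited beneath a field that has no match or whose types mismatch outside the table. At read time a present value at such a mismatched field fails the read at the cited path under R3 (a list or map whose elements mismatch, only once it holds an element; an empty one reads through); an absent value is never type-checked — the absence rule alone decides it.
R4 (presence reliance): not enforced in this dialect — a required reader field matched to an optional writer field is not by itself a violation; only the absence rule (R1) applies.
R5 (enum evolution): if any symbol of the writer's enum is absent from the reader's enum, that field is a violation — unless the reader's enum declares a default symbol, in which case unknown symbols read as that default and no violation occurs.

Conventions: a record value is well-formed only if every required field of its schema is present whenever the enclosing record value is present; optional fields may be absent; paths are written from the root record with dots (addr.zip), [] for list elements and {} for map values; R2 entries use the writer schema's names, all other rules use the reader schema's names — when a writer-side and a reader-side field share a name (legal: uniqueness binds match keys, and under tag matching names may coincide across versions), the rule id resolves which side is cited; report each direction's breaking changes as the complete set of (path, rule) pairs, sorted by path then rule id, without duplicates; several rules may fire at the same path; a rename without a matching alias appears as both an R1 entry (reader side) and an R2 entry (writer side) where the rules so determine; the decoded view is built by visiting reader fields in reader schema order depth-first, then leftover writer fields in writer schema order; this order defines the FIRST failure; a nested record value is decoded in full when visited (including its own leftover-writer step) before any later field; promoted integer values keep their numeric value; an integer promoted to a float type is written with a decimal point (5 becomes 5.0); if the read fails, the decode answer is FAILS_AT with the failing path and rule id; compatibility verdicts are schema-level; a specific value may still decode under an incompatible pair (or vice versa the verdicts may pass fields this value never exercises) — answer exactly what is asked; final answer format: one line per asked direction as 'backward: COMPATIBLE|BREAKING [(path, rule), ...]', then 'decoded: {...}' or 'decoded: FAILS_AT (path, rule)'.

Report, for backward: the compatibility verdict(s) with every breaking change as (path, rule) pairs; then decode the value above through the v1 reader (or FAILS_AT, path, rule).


arrows below run writer -> reader for Session
backward analysis of Session with v2 as reader and v1 as writer:
  Kind -> Kind, writer optional: channel aligns to channel
  float64 -> float64, writer optional: height aligns to height
  float64 -> int64, writer required: balance aligns to balance
  string -> float32, writer optional: phone aligns to phone
  bytes -> bytes, writer optional: payload aligns to payload
  string -> string, writer optional: label aligns to label
  leftover writer field: codes
  rule R3 violated at balance
  rule R3 violated at phone
  => backward verdict for Session: BREAKING, 2 violation(s)
decode (reader v1):
  channel := "SMS"
  read fails at codes under R1 (no fill)
  => FAILS_AT (codes, R1)

backward: BREAKING [(balance, R3), (phone, R3)]; decoded: FAILS_AT (codes, R1)


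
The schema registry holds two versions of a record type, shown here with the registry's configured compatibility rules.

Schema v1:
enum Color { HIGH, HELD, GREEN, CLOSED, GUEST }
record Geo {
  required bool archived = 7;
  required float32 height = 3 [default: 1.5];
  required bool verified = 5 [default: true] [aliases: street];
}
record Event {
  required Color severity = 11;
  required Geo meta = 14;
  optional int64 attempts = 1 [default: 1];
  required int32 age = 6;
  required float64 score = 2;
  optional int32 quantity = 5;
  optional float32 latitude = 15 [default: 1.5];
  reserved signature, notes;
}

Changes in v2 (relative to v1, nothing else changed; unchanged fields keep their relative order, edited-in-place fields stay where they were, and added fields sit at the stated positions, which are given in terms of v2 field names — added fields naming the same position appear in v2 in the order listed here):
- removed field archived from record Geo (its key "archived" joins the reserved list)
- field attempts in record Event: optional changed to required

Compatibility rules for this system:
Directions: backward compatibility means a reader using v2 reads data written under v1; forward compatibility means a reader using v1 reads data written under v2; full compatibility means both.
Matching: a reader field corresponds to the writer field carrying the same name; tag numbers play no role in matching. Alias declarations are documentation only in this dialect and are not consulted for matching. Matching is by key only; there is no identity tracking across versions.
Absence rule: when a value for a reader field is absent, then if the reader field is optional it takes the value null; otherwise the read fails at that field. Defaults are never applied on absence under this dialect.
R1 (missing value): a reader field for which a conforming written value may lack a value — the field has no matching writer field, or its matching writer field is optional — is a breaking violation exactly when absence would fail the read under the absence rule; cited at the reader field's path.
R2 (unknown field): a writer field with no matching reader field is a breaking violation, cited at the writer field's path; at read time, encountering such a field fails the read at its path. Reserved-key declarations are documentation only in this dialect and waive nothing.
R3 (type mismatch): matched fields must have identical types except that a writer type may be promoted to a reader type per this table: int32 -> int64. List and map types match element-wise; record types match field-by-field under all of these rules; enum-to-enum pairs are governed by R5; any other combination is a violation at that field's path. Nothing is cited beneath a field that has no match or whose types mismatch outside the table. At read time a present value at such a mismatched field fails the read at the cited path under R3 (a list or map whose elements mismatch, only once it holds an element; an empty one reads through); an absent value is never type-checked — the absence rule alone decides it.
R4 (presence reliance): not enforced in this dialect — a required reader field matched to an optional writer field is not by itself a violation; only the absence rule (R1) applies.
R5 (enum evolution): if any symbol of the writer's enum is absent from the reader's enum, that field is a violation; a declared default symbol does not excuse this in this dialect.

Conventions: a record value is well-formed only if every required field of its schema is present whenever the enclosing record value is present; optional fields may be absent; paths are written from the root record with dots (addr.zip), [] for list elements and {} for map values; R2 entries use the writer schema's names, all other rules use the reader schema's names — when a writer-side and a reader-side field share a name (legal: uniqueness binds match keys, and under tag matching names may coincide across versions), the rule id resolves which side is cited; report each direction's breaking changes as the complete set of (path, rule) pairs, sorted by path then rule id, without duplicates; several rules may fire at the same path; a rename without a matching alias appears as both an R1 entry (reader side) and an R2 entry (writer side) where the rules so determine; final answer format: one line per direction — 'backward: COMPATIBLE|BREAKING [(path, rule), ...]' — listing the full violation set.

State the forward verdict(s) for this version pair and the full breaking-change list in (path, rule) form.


forward: BREAKING [(meta.archived, R1)]

each type pair in Event: writer, then reader
forward analysis of Event with v1 as reader and v2 as writer:
  severity: paired with writer severity (Color -> Color; writer required)
  meta: paired with writer meta (Geo -> Geo; writer required)
  attempts: paired with writer attempts (int64 -> int64; writer required)
  age: paired with writer age (int32 -> int32; writer required)
  score: paired with writer score (float64 -> float64; writer required)
  quantity: paired with writer quantity (int32 -> int32; writer optional)
  latitude: paired with writer latitude (float32 -> float32; writer optional)
  meta.archived has no writer counterpart
  meta.height: paired with writer meta.height (float32 -> float32; writer required)
  meta.verified: paired with writer meta.verified (bool -> bool; writer required)
  rule R1 violated at meta.archived
  => forward: BREAKING (1)
remaining Event differences; none change what is asked:
  field attempts in record Event: optional changed to required -> affects backward compatibility only, which is not asked


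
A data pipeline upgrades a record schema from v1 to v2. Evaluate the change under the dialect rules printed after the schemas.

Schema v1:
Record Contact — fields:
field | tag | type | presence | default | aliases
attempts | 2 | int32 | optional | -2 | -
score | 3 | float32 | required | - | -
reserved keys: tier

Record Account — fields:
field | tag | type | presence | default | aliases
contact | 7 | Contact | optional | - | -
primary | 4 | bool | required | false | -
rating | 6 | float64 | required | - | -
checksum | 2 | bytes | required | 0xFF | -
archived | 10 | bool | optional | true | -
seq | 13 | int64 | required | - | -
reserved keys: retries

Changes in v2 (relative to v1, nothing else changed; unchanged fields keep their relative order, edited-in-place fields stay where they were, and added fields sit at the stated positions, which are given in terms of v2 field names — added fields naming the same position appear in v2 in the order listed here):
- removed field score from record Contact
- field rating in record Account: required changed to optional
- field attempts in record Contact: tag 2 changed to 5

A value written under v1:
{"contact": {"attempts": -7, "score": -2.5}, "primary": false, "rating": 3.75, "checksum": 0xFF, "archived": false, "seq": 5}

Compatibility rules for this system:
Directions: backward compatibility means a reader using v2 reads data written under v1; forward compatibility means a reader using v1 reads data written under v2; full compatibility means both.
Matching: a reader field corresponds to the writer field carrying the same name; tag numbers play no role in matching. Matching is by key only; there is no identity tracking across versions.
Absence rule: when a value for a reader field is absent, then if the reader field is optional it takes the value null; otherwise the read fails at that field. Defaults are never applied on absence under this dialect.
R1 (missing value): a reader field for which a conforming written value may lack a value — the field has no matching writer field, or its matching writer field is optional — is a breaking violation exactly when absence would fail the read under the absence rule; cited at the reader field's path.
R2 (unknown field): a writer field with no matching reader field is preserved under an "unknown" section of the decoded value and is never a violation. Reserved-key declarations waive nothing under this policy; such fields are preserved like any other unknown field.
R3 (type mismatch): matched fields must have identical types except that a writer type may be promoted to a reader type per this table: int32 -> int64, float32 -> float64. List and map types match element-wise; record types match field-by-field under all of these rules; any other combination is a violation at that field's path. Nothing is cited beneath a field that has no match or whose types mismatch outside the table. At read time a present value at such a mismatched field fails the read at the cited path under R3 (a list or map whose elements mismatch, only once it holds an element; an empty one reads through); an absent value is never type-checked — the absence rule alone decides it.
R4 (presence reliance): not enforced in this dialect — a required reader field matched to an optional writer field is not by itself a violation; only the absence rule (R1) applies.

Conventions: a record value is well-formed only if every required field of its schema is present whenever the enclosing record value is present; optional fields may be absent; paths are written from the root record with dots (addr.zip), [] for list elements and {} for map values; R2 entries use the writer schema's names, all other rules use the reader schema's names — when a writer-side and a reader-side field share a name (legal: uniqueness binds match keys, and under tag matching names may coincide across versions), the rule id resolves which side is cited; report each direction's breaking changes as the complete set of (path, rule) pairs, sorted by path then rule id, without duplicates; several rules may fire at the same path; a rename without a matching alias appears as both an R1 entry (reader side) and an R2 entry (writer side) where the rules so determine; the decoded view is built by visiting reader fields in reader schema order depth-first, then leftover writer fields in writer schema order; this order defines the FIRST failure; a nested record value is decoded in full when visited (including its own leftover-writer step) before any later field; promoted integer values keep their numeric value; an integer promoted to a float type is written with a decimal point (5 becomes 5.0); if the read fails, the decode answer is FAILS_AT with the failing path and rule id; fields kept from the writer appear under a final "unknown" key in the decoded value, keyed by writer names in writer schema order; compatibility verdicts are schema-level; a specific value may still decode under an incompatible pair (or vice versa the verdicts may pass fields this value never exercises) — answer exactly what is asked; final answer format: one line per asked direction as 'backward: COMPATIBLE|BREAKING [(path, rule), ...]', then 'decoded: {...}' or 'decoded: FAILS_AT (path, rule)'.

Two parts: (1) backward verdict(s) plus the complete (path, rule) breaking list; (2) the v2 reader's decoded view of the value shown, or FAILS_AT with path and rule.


in Account below, arrows point writer -> reader
backward analysis of Account with v2 as reader and v1 as writer:
  contact: paired with writer contact (Contact -> Contact; writer optional)
  primary: paired with writer primary (bool -> bool; writer required)
  rating: paired with writer rating (float64 -> float64; writer required)
  checksum: paired with writer checksum (bytes -> bytes; writer required)
  archived: paired with writer archived (bool -> bool; writer optional)
  seq: paired with writer seq (int64 -> int64; writer required)
  contact.attempts: paired with writer contact.attempts (int32 -> int32; writer optional)
  writer contact.score: unknown to reader
  => backward verdict for Account: COMPATIBLE, no violations
migrating the Account value to v2:
  contact.attempts := -7
  writer contact.score: kept under "unknown"
  primary := false
  rating := 3.75
  checksum := 0xFF
  archived := false
  seq := 5
  => decoded: {"contact": {"attempts": -7, "unknown": {"score": -2.5}}, "primary": false, "rating": 3.75, "checksum": 0xFF, "archived": false, "seq": 5}
the rest of the Account diff is inert for this question:
  field rating in record Account: required changed to optional -> fires only in the forward direction of Account, which is not asked here
  field attempts in record Contact: tag 2 changed to 5 -> inert for the asked Account verdict: nothing fires

backward: COMPATIBLE []; decoded: {"contact": {"attempts": -7, "unknown": {"score": -2.5}}, "primary": false, "rating": 3.75, "checksum": 0xFF, "archived": false, "seq": 5}


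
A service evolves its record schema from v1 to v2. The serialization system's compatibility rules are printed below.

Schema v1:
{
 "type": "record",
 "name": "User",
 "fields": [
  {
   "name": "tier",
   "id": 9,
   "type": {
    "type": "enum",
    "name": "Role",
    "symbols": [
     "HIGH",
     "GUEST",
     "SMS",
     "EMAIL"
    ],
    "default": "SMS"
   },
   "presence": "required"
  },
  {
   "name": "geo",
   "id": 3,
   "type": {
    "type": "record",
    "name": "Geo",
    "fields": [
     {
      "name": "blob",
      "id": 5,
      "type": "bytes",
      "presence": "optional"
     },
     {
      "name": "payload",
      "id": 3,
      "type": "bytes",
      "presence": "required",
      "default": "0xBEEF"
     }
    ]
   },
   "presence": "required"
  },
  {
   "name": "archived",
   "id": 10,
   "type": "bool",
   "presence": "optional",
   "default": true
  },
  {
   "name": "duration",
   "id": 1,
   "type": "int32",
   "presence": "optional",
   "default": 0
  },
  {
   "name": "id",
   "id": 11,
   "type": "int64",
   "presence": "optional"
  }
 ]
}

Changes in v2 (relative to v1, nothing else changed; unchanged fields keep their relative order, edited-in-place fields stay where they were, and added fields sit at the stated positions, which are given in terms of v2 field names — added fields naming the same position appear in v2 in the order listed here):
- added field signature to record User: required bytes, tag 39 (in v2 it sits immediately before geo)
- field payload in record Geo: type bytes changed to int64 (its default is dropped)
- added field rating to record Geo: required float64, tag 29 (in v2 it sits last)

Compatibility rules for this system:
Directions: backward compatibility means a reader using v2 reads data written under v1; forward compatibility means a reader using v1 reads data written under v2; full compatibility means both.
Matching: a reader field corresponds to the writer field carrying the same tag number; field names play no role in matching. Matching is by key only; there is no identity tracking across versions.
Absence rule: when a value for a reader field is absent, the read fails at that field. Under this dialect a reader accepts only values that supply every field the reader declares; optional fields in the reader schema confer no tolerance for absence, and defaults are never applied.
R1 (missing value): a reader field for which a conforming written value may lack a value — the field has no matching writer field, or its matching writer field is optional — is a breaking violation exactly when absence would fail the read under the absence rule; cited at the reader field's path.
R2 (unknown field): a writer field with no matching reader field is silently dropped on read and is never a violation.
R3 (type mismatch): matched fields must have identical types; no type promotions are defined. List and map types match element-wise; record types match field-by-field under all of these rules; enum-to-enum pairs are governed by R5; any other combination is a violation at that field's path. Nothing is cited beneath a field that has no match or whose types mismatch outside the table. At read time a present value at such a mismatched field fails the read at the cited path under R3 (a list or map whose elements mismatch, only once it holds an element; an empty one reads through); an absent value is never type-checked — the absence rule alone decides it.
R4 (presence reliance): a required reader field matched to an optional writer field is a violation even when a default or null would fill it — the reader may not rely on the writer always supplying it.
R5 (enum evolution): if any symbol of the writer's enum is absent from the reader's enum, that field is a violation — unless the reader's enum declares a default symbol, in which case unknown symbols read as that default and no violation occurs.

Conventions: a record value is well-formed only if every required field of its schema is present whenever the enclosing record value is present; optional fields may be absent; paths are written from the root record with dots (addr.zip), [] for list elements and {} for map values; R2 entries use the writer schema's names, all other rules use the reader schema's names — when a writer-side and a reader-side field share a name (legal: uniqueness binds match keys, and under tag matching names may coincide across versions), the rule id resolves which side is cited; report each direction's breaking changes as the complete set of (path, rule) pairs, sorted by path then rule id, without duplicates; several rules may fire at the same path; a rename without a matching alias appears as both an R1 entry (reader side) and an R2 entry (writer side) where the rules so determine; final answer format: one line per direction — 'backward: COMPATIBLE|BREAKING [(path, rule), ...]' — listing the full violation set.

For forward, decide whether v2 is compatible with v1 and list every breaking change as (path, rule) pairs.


forward: BREAKING [(archived, R1), (duration, R1), (geo.blob, R1), (geo.payload, R3), (id, R1)]

each type pair in User: writer, then reader
forward pass over User, reader schema v1, writer schema v2:
  tier: Role -> Role, writer required; from tier
  geo: Geo -> Geo, writer required; from geo
  archived: bool -> bool, writer optional; from archived
  duration: int32 -> int32, writer optional; from duration
  id: int64 -> int64, writer optional; from id
  leftover writer field: signature
  geo.blob: bytes -> bytes, writer optional; from geo.blob
  geo.payload: int64 -> bytes, writer required; from geo.payload
  leftover writer field: geo.rating
  violation R1 at archived
  violation R1 at duration
  violation R1 at geo.blob
  violation R3 at geo.payload
  violation R1 at id
  => forward: BREAKING (5)
the other User changes do not affect what is asked:
  added field signature to record User: required bytes, tag 39 (in v2 it sits immediately before geo) -> its effect on User is confined to the backward direction, not asked
  added field rating to record Geo: required float64, tag 29 (in v2 it sits last) -> its effect on User is confined to the backward direction, not asked


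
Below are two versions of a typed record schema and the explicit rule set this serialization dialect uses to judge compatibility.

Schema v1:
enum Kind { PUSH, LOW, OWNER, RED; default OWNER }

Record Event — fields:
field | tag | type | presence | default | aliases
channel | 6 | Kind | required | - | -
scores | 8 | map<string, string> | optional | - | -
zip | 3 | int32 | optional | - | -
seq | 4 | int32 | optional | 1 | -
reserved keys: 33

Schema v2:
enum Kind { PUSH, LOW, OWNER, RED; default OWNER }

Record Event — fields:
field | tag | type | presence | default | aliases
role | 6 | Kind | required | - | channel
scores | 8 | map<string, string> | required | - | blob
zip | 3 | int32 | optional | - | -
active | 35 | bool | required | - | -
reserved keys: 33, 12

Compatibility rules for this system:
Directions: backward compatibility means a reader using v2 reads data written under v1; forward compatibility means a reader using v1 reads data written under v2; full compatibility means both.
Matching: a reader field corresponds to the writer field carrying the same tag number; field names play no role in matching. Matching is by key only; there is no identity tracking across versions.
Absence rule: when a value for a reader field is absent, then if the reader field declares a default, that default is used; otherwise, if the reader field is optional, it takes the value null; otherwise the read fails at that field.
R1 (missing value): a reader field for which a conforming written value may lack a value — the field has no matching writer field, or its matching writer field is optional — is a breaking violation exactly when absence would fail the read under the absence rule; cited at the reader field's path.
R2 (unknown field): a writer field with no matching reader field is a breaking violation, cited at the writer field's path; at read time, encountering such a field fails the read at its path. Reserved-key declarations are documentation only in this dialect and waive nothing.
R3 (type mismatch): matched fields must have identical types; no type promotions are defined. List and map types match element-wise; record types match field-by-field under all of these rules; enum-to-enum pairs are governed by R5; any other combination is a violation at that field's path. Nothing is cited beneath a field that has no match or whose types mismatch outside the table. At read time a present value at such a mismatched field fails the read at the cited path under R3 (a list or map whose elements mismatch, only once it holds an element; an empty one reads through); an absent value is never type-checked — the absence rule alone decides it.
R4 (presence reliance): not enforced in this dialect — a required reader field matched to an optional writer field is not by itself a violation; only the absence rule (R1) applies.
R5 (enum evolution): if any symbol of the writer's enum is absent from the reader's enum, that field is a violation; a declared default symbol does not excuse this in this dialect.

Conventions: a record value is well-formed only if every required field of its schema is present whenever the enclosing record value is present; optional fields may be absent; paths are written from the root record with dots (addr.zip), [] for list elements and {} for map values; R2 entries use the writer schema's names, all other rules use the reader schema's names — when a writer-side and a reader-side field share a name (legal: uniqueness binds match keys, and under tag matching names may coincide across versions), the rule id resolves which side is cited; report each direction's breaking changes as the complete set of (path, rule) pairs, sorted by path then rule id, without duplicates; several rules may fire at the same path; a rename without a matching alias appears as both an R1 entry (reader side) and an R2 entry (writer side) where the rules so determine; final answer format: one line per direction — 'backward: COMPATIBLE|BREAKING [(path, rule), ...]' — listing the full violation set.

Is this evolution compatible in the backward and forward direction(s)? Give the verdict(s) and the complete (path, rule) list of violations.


backward: BREAKING [(active, R1), (scores, R1), (seq, R2)]; forward: BREAKING [(active, R2)]

in Event below, arrows point writer -> reader
backward for Event (reader v2, writer v1):
  Kind -> Kind, writer required: role aligns to channel
  map<string, string> -> map<string, string>, writer optional: scores aligns to scores
  int32 -> int32, writer optional: zip aligns to zip
  active has no writer counterpart
  writer seq: unknown to reader
  rule R1 violated at active
  rule R1 violated at scores
  rule R2 violated at seq
  backward on Event therefore BREAKING (3)
forward for Event (reader v1, writer v2):
  Kind -> Kind, writer required: channel aligns to role
  map<string, string> -> map<string, string>, writer required: scores aligns to scores
  int32 -> int32, writer optional: zip aligns to zip
  seq has no writer counterpart
  writer active: unknown to reader
  rule R2 violated at active
  forward on Event therefore BREAKING (1)
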